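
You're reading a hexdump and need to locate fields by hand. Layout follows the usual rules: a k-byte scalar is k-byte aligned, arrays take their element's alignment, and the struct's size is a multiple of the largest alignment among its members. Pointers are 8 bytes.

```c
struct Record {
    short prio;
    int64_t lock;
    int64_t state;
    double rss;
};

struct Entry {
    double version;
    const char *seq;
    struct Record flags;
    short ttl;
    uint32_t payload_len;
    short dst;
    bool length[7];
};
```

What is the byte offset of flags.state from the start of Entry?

Record: @0: prio [2B, align 2] → 2; +6 pad (align 8); @8: lock [8B, align 8] → 16; @16: state [8B, align 8] → 24; @24: rss [8B, align 8] → 32; size 32, align 8
@0: version [8B, align 8] → 8
@8: seq [8B, align 8] → 16
@16: flags [32B, align 8] → 48
within Record: state at 16
16 + 16 = 32

32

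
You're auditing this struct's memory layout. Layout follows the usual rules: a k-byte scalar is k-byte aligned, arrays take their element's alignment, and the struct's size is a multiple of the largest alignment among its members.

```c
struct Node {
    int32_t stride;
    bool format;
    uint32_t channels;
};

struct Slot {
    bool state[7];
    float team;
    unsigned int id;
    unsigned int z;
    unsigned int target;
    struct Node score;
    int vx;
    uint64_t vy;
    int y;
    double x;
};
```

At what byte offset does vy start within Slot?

Node: 0..4  stride  (4B, 4-aligned); 4..5  format  (1B, 1-aligned); 5..8  -- padding (3B); 8..12  channels  (4B, 4-aligned); sizeof = 12, alignof = 4
0..7  state  (7B, 1-aligned)
7..8  -- padding (1B)
8..12  team  (4B, 4-aligned)
12..16  id  (4B, 4-aligned)
16..20  z  (4B, 4-aligned)
20..24  target  (4B, 4-aligned)
24..36  score  (12B, 4-aligned)
36..40  vx  (4B, 4-aligned)
40..48  vy  (8B, 8-aligned)

40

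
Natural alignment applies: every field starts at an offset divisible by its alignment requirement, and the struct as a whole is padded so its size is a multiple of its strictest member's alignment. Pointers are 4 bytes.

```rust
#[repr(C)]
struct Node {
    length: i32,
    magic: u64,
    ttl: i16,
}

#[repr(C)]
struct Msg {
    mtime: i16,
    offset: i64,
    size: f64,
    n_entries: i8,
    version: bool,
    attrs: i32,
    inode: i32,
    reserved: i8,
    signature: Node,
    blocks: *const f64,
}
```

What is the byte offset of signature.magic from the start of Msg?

Node: length at 0 (size 4, align 4) → ends 4; pad 4 to align 8 for magic; magic at 8 (size 8, align 8) → ends 16; ttl at 16 (size 2, align 2) → ends 18; tail pad 6 to reach multiple of 8; total 24 bytes, alignment 8
mtime at 0 (size 2, align 2) → ends 2
pad 6 to align 8 for offset
offset at 8 (size 8, align 8) → ends 16
size at 16 (size 8, align 8) → ends 24
n_entries at 24 (size 1, align 1) → ends 25
version at 25 (size 1, align 1) → ends 26
pad 2 to align 4 for attrs
attrs at 28 (size 4, align 4) → ends 32
inode at 32 (size 4, align 4) → ends 36
reserved at 36 (size 1, align 1) → ends 37
pad 3 to align 8 for signature
signature at 40 (size 24, align 8) → ends 64
within Node: magic at 8
40 + 8 = 48

48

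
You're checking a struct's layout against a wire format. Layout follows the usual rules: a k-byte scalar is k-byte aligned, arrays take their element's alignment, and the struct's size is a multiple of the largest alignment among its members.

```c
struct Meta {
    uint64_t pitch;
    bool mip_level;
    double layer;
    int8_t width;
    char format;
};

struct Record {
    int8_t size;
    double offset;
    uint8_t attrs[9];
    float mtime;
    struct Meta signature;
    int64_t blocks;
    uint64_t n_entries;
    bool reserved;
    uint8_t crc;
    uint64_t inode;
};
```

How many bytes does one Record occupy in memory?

Meta: pitch at 0 (size 8, align 8) → ends 8; mip_level at 8 (size 1, align 1) → ends 9; pad 7 to align 8 for layer; layer at 16 (size 8, align 8) → ends 24; width at 24 (size 1, align 1) → ends 25; format at 25 (size 1, align 1) → ends 26; tail pad 6 to reach multiple of 8; total 32 bytes, alignment 8
size at 0 (size 1, align 1) → ends 1
pad 7 to align 8 for offset
offset at 8 (size 8, align 8) → ends 16
attrs at 16 (size 9, align 1) → ends 25
pad 3 to align 4 for mtime
mtime at 28 (size 4, align 4) → ends 32
signature at 32 (size 32, align 8) → ends 64
blocks at 64 (size 8, align 8) → ends 72
n_entries at 72 (size 8, align 8) → ends 80
reserved at 80 (size 1, align 1) → ends 81
crc at 81 (size 1, align 1) → ends 82
pad 6 to align 8 for inode
inode at 88 (size 8, align 8) → ends 96
total 96 bytes, alignment 8

96 bytes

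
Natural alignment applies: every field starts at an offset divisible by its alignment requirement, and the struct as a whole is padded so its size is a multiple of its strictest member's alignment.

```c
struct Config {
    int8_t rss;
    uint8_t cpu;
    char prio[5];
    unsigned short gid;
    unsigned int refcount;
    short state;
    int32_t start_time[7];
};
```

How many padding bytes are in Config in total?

5

0..1  rss  (1B, 1-aligned)
1..2  cpu  (1B, 1-aligned)
2..7  prio  (5B, 1-aligned)
7..8  -- padding (1B)
8..10  gid  (2B, 2-aligned)
10..12  -- padding (2B)
12..16  refcount  (4B, 4-aligned)
16..18  state  (2B, 2-aligned)
18..20  -- padding (2B)
20..48  start_time  (28B, 4-aligned)
sizeof = 48, alignof = 4
data bytes 43, size 48 → padding 5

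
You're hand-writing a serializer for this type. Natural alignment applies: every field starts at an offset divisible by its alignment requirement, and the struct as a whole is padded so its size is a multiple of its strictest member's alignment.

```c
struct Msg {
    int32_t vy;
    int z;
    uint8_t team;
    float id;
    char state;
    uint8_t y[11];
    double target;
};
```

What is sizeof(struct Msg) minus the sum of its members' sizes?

7

vy at 0 (size 4, align 4) → ends 4
z at 4 (size 4, align 4) → ends 8
team at 8 (size 1, align 1) → ends 9
pad 3 to align 4 for id
id at 12 (size 4, align 4) → ends 16
state at 16 (size 1, align 1) → ends 17
y at 17 (size 11, align 1) → ends 28
pad 4 to align 8 for target
target at 32 (size 8, align 8) → ends 40
total 40 bytes, alignment 8
data bytes 33, size 40 → padding 7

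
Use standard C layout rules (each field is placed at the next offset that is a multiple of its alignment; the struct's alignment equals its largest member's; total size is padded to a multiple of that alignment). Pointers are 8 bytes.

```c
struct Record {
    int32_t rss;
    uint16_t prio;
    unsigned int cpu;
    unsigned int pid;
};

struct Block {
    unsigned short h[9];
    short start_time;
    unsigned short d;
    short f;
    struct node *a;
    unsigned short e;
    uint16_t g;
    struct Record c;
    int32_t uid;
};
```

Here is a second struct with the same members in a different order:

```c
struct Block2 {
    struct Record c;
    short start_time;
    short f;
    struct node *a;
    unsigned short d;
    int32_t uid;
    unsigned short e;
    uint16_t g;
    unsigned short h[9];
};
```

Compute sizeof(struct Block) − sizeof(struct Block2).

-8

Record: rss at 0 (size 4, align 4) → ends 4; prio at 4 (size 2, align 2) → ends 6; pad 2 to align 4 for cpu; cpu at 8 (size 4, align 4) → ends 12; pid at 12 (size 4, align 4) → ends 16; total 16 bytes, alignment 4
h at 0 (size 18, align 2) → ends 18
start_time at 18 (size 2, align 2) → ends 20
d at 20 (size 2, align 2) → ends 22
f at 22 (size 2, align 2) → ends 24
a at 24 (size 8, align 8) → ends 32
e at 32 (size 2, align 2) → ends 34
g at 34 (size 2, align 2) → ends 36
c at 36 (size 16, align 4) → ends 52
uid at 52 (size 4, align 4) → ends 56
total 56 bytes, alignment 8
— Block2 —
c at 0 (size 16, align 4) → ends 16
start_time at 16 (size 2, align 2) → ends 18
f at 18 (size 2, align 2) → ends 20
pad 4 to align 8 for a
a at 24 (size 8, align 8) → ends 32
d at 32 (size 2, align 2) → ends 34
pad 2 to align 4 for uid
uid at 36 (size 4, align 4) → ends 40
e at 40 (size 2, align 2) → ends 42
g at 42 (size 2, align 2) → ends 44
h at 44 (size 18, align 2) → ends 62
tail pad 2 to reach multiple of 8
total 64 bytes, alignment 8
56 − 64 = -8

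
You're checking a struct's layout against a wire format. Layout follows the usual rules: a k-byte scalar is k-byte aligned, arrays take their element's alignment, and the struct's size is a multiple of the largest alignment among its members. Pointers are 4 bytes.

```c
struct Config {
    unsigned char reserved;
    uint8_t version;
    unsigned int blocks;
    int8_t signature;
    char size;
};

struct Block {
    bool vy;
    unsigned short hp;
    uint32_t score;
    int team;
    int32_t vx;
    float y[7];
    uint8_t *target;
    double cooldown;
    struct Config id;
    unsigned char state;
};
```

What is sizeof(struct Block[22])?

1584

Config: 0..1  reserved  (1B, 1-aligned); 1..2  version  (1B, 1-aligned); 2..4  -- padding (2B); 4..8  blocks  (4B, 4-aligned); 8..9  signature  (1B, 1-aligned); 9..10  size  (1B, 1-aligned); 10..12  -- tail padding (2B); sizeof = 12, alignof = 4
0..1  vy  (1B, 1-aligned)
1..2  -- padding (1B)
2..4  hp  (2B, 2-aligned)
4..8  score  (4B, 4-aligned)
8..12  team  (4B, 4-aligned)
12..16  vx  (4B, 4-aligned)
16..44  y  (28B, 4-aligned)
44..48  target  (4B, 4-aligned)
48..56  cooldown  (8B, 8-aligned)
56..68  id  (12B, 4-aligned)
68..69  state  (1B, 1-aligned)
69..72  -- tail padding (3B)
sizeof = 72, alignof = 8
array of 22: 22 × 72 = 1584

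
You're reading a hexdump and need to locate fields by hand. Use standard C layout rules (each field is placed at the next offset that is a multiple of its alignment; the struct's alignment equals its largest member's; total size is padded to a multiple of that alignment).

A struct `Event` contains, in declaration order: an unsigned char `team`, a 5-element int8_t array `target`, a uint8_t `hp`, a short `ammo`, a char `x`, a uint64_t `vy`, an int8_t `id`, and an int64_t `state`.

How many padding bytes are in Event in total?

13

0..1  team  (1B, 1-aligned)
1..6  target  (5B, 1-aligned)
6..7  hp  (1B, 1-aligned)
7..8  -- padding (1B)
8..10  ammo  (2B, 2-aligned)
10..11  x  (1B, 1-aligned)
11..16  -- padding (5B)
16..24  vy  (8B, 8-aligned)
24..25  id  (1B, 1-aligned)
25..32  -- padding (7B)
32..40  state  (8B, 8-aligned)
sizeof = 40, alignof = 8
data bytes 27, size 40 → padding 13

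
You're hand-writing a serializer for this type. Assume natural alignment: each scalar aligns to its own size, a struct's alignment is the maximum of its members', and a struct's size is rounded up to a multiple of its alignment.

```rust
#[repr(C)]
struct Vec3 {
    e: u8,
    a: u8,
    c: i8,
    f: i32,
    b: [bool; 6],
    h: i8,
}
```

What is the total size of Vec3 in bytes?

@0: e [1B, align 1] → 1
@1: a [1B, align 1] → 2
@2: c [1B, align 1] → 3
+1 pad (align 4)
@4: f [4B, align 4] → 8
@8: b [6B, align 1] → 14
@14: h [1B, align 1] → 15
+1 tail pad (align 4)
size 16, align 4

16 bytes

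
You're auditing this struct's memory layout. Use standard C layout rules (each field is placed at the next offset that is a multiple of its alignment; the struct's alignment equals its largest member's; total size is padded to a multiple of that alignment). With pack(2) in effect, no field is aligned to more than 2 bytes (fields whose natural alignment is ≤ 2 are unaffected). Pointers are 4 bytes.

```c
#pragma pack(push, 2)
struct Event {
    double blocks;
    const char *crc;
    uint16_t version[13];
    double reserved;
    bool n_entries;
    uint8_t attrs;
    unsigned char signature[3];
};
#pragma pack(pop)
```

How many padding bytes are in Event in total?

1

blocks at 0 (size 8, align 2) → ends 8
crc at 8 (size 4, align 2) → ends 12
version at 12 (size 26, align 2) → ends 38
reserved at 38 (size 8, align 2) → ends 46
n_entries at 46 (size 1, align 1) → ends 47
attrs at 47 (size 1, align 1) → ends 48
signature at 48 (size 3, align 1) → ends 51
tail pad 1 to reach multiple of 2
total 52 bytes, alignment 2
data bytes 51, size 52 → padding 1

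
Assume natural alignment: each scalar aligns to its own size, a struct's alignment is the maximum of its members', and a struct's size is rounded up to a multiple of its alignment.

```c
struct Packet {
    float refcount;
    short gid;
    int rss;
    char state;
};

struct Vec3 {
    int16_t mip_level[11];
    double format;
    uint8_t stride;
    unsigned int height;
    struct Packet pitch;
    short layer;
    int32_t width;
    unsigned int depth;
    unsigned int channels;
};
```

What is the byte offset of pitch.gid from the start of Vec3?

Packet: 0..4  refcount  (4B, 4-aligned); 4..6  gid  (2B, 2-aligned); 6..8  -- padding (2B); 8..12  rss  (4B, 4-aligned); 12..13  state  (1B, 1-aligned); 13..16  -- tail padding (3B); sizeof = 16, alignof = 4
0..22  mip_level  (22B, 2-aligned)
22..24  -- padding (2B)
24..32  format  (8B, 8-aligned)
32..33  stride  (1B, 1-aligned)
33..36  -- padding (3B)
36..40  height  (4B, 4-aligned)
40..56  pitch  (16B, 4-aligned)
within Packet: gid at 4
40 + 4 = 44

44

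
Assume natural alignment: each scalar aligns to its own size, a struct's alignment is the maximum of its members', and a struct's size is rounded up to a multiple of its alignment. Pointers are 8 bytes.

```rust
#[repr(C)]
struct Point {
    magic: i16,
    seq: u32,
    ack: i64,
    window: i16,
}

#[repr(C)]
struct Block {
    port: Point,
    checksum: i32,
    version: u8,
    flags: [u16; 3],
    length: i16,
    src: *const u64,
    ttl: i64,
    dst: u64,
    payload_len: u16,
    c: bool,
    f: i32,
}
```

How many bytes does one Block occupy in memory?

Point: 0..2  magic  (2B, 2-aligned); 2..4  -- padding (2B); 4..8  seq  (4B, 4-aligned); 8..16  ack  (8B, 8-aligned); 16..18  window  (2B, 2-aligned); 18..24  -- tail padding (6B); sizeof = 24, alignof = 8
0..24  port  (24B, 8-aligned)
24..28  checksum  (4B, 4-aligned)
28..29  version  (1B, 1-aligned)
29..30  -- padding (1B)
30..36  flags  (6B, 2-aligned)
36..38  length  (2B, 2-aligned)
38..40  -- padding (2B)
40..48  src  (8B, 8-aligned)
48..56  ttl  (8B, 8-aligned)
56..64  dst  (8B, 8-aligned)
64..66  payload_len  (2B, 2-aligned)
66..67  c  (1B, 1-aligned)
67..68  -- padding (1B)
68..72  f  (4B, 4-aligned)
sizeof = 72, alignof = 8

72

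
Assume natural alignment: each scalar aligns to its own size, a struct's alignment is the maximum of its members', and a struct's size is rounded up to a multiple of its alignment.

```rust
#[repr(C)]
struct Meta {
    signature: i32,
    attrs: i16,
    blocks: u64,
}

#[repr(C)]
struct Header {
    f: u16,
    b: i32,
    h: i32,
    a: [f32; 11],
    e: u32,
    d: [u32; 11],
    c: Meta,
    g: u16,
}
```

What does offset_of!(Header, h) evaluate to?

Meta: 0..4  signature  (4B, 4-aligned); 4..6  attrs  (2B, 2-aligned); 6..8  -- padding (2B); 8..16  blocks  (8B, 8-aligned); sizeof = 16, alignof = 8
0..2  f  (2B, 2-aligned)
2..4  -- padding (2B)
4..8  b  (4B, 4-aligned)
8..12  h  (4B, 4-aligned)

8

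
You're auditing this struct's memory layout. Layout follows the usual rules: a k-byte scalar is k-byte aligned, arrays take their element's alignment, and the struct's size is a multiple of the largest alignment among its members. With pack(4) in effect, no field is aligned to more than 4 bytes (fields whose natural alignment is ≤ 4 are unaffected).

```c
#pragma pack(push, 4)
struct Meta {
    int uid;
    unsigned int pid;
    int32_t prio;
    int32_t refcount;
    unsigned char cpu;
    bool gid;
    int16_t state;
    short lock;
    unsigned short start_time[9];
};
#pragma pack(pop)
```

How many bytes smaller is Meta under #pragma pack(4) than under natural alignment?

natural layout:
  @0: uid [4B, align 4] → 4
  @4: pid [4B, align 4] → 8
  @8: prio [4B, align 4] → 12
  @12: refcount [4B, align 4] → 16
  @16: cpu [1B, align 1] → 17
  @17: gid [1B, align 1] → 18
  @18: state [2B, align 2] → 20
  @20: lock [2B, align 2] → 22
  @22: start_time [18B, align 2] → 40
  size 40, align 4
packed(4) layout:
  @0: uid [4B, align 4] → 4
  @4: pid [4B, align 4] → 8
  @8: prio [4B, align 4] → 12
  @12: refcount [4B, align 4] → 16
  @16: cpu [1B, align 1] → 17
  @17: gid [1B, align 1] → 18
  @18: state [2B, align 2] → 20
  @20: lock [2B, align 2] → 22
  @22: start_time [18B, align 2] → 40
  size 40, align 4
40 − 40 = 0

0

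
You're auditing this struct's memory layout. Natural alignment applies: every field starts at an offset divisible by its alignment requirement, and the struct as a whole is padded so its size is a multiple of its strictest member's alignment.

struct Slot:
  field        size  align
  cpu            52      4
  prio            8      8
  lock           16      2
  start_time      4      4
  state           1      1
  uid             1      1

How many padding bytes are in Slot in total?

cpu at 0 (size 52, align 4) → ends 52
pad 4 to align 8 for prio
prio at 56 (size 8, align 8) → ends 64
lock at 64 (size 16, align 2) → ends 80
start_time at 80 (size 4, align 4) → ends 84
state at 84 (size 1, align 1) → ends 85
uid at 85 (size 1, align 1) → ends 86
tail pad 2 to reach multiple of 8
total 88 bytes, alignment 8
data bytes 82, size 88 → padding 6

6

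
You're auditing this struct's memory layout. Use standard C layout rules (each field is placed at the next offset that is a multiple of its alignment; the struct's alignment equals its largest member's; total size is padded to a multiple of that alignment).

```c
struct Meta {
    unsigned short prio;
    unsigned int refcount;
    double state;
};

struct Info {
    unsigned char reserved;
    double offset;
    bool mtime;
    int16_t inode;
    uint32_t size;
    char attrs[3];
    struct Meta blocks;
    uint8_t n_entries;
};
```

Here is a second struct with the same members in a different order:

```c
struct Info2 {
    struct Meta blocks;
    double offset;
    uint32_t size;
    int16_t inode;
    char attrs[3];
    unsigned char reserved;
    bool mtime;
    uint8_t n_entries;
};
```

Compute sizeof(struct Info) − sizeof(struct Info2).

Meta: @0: prio [2B, align 2] → 2; +2 pad (align 4); @4: refcount [4B, align 4] → 8; @8: state [8B, align 8] → 16; size 16, align 8
@0: reserved [1B, align 1] → 1
+7 pad (align 8)
@8: offset [8B, align 8] → 16
@16: mtime [1B, align 1] → 17
+1 pad (align 2)
@18: inode [2B, align 2] → 20
@20: size [4B, align 4] → 24
@24: attrs [3B, align 1] → 27
+5 pad (align 8)
@32: blocks [16B, align 8] → 48
@48: n_entries [1B, align 1] → 49
+7 tail pad (align 8)
size 56, align 8
— Info2 —
@0: blocks [16B, align 8] → 16
@16: offset [8B, align 8] → 24
@24: size [4B, align 4] → 28
@28: inode [2B, align 2] → 30
@30: attrs [3B, align 1] → 33
@33: reserved [1B, align 1] → 34
@34: mtime [1B, align 1] → 35
@35: n_entries [1B, align 1] → 36
+4 tail pad (align 8)
size 40, align 8
56 − 40 = 16

16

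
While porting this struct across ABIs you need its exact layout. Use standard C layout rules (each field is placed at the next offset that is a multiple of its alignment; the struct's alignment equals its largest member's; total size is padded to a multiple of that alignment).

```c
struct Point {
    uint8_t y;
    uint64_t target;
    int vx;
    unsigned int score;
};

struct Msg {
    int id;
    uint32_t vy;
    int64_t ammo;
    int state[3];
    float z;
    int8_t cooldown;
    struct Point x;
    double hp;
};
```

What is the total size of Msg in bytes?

72 bytes

Point: y at 0 (size 1, align 1) → ends 1; pad 7 to align 8 for target; target at 8 (size 8, align 8) → ends 16; vx at 16 (size 4, align 4) → ends 20; score at 20 (size 4, align 4) → ends 24; total 24 bytes, alignment 8
id at 0 (size 4, align 4) → ends 4
vy at 4 (size 4, align 4) → ends 8
ammo at 8 (size 8, align 8) → ends 16
state at 16 (size 12, align 4) → ends 28
z at 28 (size 4, align 4) → ends 32
cooldown at 32 (size 1, align 1) → ends 33
pad 7 to align 8 for x
x at 40 (size 24, align 8) → ends 64
hp at 64 (size 8, align 8) → ends 72
total 72 bytes, alignment 8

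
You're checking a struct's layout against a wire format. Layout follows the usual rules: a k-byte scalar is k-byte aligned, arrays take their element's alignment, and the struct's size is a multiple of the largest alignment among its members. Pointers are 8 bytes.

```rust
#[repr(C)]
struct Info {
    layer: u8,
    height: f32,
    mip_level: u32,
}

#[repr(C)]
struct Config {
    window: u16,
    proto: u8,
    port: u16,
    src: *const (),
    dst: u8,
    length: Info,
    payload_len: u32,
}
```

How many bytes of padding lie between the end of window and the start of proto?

0

Info: layer at 0 (size 1, align 1) → ends 1; pad 3 to align 4 for height; height at 4 (size 4, align 4) → ends 8; mip_level at 8 (size 4, align 4) → ends 12; total 12 bytes, alignment 4
window at 0 (size 2, align 2) → ends 2
proto at 2 (size 1, align 1) → ends 3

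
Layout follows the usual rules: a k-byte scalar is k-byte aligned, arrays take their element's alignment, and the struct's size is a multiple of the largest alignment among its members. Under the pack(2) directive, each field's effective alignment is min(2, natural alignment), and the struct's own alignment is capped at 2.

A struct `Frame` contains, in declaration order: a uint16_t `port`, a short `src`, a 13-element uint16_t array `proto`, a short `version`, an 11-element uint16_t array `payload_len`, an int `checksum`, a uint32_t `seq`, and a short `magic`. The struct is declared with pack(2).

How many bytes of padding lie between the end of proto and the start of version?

0

port at 0 (size 2, align 2) → ends 2
src at 2 (size 2, align 2) → ends 4
proto at 4 (size 26, align 2) → ends 30
version at 30 (size 2, align 2) → ends 32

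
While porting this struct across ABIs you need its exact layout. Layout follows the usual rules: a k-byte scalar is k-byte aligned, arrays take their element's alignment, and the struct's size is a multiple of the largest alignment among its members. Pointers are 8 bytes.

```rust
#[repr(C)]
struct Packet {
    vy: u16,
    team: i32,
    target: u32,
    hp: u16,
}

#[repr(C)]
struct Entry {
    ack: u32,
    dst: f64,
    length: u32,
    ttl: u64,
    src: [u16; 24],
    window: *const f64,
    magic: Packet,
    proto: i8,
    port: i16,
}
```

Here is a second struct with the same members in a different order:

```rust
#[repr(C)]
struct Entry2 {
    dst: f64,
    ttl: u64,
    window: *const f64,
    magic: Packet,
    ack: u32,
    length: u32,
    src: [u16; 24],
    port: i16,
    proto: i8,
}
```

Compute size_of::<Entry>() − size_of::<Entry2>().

Packet: 0..2  vy  (2B, 2-aligned); 2..4  -- padding (2B); 4..8  team  (4B, 4-aligned); 8..12  target  (4B, 4-aligned); 12..14  hp  (2B, 2-aligned); 14..16  -- tail padding (2B); sizeof = 16, alignof = 4
0..4  ack  (4B, 4-aligned)
4..8  -- padding (4B)
8..16  dst  (8B, 8-aligned)
16..20  length  (4B, 4-aligned)
20..24  -- padding (4B)
24..32  ttl  (8B, 8-aligned)
32..80  src  (48B, 2-aligned)
80..88  window  (8B, 8-aligned)
88..104  magic  (16B, 4-aligned)
104..105  proto  (1B, 1-aligned)
105..106  -- padding (1B)
106..108  port  (2B, 2-aligned)
108..112  -- tail padding (4B)
sizeof = 112, alignof = 8
— Entry2 —
0..8  dst  (8B, 8-aligned)
8..16  ttl  (8B, 8-aligned)
16..24  window  (8B, 8-aligned)
24..40  magic  (16B, 4-aligned)
40..44  ack  (4B, 4-aligned)
44..48  length  (4B, 4-aligned)
48..96  src  (48B, 2-aligned)
96..98  port  (2B, 2-aligned)
98..99  proto  (1B, 1-aligned)
99..104  -- tail padding (5B)
sizeof = 104, alignof = 8
112 − 104 = 8

8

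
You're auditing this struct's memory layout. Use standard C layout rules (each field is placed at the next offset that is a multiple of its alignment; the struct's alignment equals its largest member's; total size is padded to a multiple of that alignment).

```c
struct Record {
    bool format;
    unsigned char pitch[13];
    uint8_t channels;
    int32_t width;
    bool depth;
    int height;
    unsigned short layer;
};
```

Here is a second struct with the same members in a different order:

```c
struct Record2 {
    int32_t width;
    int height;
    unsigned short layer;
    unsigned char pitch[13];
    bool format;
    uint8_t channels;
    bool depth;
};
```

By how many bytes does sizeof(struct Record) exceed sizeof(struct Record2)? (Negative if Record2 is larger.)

4

format at 0 (size 1, align 1) → ends 1
pitch at 1 (size 13, align 1) → ends 14
channels at 14 (size 1, align 1) → ends 15
pad 1 to align 4 for width
width at 16 (size 4, align 4) → ends 20
depth at 20 (size 1, align 1) → ends 21
pad 3 to align 4 for height
height at 24 (size 4, align 4) → ends 28
layer at 28 (size 2, align 2) → ends 30
tail pad 2 to reach multiple of 4
total 32 bytes, alignment 4
— Record2 —
width at 0 (size 4, align 4) → ends 4
height at 4 (size 4, align 4) → ends 8
layer at 8 (size 2, align 2) → ends 10
pitch at 10 (size 13, align 1) → ends 23
format at 23 (size 1, align 1) → ends 24
channels at 24 (size 1, align 1) → ends 25
depth at 25 (size 1, align 1) → ends 26
tail pad 2 to reach multiple of 4
total 28 bytes, alignment 4
32 − 28 = 4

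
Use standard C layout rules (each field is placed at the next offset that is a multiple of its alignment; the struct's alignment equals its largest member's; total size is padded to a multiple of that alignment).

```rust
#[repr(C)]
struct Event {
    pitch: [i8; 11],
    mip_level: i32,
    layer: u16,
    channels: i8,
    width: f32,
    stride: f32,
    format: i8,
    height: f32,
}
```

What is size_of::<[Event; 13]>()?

468

0..11  pitch  (11B, 1-aligned)
11..12  -- padding (1B)
12..16  mip_level  (4B, 4-aligned)
16..18  layer  (2B, 2-aligned)
18..19  channels  (1B, 1-aligned)
19..20  -- padding (1B)
20..24  width  (4B, 4-aligned)
24..28  stride  (4B, 4-aligned)
28..29  format  (1B, 1-aligned)
29..32  -- padding (3B)
32..36  height  (4B, 4-aligned)
sizeof = 36, alignof = 4
array of 13: 13 × 36 = 468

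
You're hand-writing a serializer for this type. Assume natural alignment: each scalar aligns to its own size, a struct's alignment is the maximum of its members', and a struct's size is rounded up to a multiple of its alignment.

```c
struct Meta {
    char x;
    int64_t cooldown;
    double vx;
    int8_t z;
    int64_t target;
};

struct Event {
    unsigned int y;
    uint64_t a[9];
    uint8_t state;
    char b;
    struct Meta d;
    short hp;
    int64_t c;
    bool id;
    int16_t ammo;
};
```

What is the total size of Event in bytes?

Meta: @0: x [1B, align 1] → 1; +7 pad (align 8); @8: cooldown [8B, align 8] → 16; @16: vx [8B, align 8] → 24; @24: z [1B, align 1] → 25; +7 pad (align 8); @32: target [8B, align 8] → 40; size 40, align 8
@0: y [4B, align 4] → 4
+4 pad (align 8)
@8: a [72B, align 8] → 80
@80: state [1B, align 1] → 81
@81: b [1B, align 1] → 82
+6 pad (align 8)
@88: d [40B, align 8] → 128
@128: hp [2B, align 2] → 130
+6 pad (align 8)
@136: c [8B, align 8] → 144
@144: id [1B, align 1] → 145
+1 pad (align 2)
@146: ammo [2B, align 2] → 148
+4 tail pad (align 8)
size 152, align 8

152 bytes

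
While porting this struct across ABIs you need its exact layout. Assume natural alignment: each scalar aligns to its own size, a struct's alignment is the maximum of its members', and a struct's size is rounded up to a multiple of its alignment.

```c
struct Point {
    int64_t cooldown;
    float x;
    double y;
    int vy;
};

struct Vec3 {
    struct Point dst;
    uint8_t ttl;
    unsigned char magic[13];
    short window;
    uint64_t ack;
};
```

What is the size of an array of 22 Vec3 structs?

1232

Point: @0: cooldown [8B, align 8] → 8; @8: x [4B, align 4] → 12; +4 pad (align 8); @16: y [8B, align 8] → 24; @24: vy [4B, align 4] → 28; +4 tail pad (align 8); size 32, align 8
@0: dst [32B, align 8] → 32
@32: ttl [1B, align 1] → 33
@33: magic [13B, align 1] → 46
@46: window [2B, align 2] → 48
@48: ack [8B, align 8] → 56
size 56, align 8
array of 22: 22 × 56 = 1232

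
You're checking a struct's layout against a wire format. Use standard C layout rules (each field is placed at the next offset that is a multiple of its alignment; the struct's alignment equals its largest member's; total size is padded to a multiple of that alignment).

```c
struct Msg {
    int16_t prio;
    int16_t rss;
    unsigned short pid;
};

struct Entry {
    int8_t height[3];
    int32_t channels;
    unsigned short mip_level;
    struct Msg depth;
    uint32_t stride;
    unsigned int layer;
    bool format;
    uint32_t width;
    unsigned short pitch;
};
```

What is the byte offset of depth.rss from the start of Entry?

Msg: 0..2  prio  (2B, 2-aligned); 2..4  rss  (2B, 2-aligned); 4..6  pid  (2B, 2-aligned); sizeof = 6, alignof = 2
0..3  height  (3B, 1-aligned)
3..4  -- padding (1B)
4..8  channels  (4B, 4-aligned)
8..10  mip_level  (2B, 2-aligned)
10..16  depth  (6B, 2-aligned)
within Msg: rss at 2
10 + 2 = 12

12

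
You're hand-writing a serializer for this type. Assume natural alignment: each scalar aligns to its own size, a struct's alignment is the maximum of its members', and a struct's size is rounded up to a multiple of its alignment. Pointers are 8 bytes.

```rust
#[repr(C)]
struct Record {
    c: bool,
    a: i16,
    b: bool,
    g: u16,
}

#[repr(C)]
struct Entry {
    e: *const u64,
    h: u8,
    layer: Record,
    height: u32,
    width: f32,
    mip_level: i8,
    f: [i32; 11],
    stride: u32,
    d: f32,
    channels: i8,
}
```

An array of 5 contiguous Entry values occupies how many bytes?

Record: c at 0 (size 1, align 1) → ends 1; pad 1 to align 2 for a; a at 2 (size 2, align 2) → ends 4; b at 4 (size 1, align 1) → ends 5; pad 1 to align 2 for g; g at 6 (size 2, align 2) → ends 8; total 8 bytes, alignment 2
e at 0 (size 8, align 8) → ends 8
h at 8 (size 1, align 1) → ends 9
pad 1 to align 2 for layer
layer at 10 (size 8, align 2) → ends 18
pad 2 to align 4 for height
height at 20 (size 4, align 4) → ends 24
width at 24 (size 4, align 4) → ends 28
mip_level at 28 (size 1, align 1) → ends 29
pad 3 to align 4 for f
f at 32 (size 44, align 4) → ends 76
stride at 76 (size 4, align 4) → ends 80
d at 80 (size 4, align 4) → ends 84
channels at 84 (size 1, align 1) → ends 85
tail pad 3 to reach multiple of 8
total 88 bytes, alignment 8
array of 5: 5 × 88 = 440

440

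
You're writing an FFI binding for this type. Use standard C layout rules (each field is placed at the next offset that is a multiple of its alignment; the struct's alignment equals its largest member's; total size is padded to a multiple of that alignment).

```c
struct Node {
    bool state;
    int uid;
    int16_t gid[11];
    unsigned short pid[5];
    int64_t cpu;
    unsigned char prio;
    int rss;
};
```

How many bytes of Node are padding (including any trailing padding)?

@0: state [1B, align 1] → 1
+3 pad (align 4)
@4: uid [4B, align 4] → 8
@8: gid [22B, align 2] → 30
@30: pid [10B, align 2] → 40
@40: cpu [8B, align 8] → 48
@48: prio [1B, align 1] → 49
+3 pad (align 4)
@52: rss [4B, align 4] → 56
size 56, align 8
data bytes 50, size 56 → padding 6

6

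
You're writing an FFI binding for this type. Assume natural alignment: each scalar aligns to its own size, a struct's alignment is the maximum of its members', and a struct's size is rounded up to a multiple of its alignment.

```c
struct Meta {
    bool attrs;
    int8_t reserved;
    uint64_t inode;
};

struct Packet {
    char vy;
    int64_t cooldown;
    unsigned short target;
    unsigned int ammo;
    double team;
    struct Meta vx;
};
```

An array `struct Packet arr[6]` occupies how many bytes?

288

Meta: 0..1  attrs  (1B, 1-aligned); 1..2  reserved  (1B, 1-aligned); 2..8  -- padding (6B); 8..16  inode  (8B, 8-aligned); sizeof = 16, alignof = 8
0..1  vy  (1B, 1-aligned)
1..8  -- padding (7B)
8..16  cooldown  (8B, 8-aligned)
16..18  target  (2B, 2-aligned)
18..20  -- padding (2B)
20..24  ammo  (4B, 4-aligned)
24..32  team  (8B, 8-aligned)
32..48  vx  (16B, 8-aligned)
sizeof = 48, alignof = 8
array of 6: 6 × 48 = 288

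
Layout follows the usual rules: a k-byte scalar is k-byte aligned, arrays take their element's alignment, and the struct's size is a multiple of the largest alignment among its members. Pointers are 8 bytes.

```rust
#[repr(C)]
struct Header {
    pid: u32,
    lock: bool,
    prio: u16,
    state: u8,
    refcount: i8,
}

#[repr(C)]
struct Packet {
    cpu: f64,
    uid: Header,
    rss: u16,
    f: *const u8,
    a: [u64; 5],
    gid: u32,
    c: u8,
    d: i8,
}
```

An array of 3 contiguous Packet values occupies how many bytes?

Header: pid at 0 (size 4, align 4) → ends 4; lock at 4 (size 1, align 1) → ends 5; pad 1 to align 2 for prio; prio at 6 (size 2, align 2) → ends 8; state at 8 (size 1, align 1) → ends 9; refcount at 9 (size 1, align 1) → ends 10; tail pad 2 to reach multiple of 4; total 12 bytes, alignment 4
cpu at 0 (size 8, align 8) → ends 8
uid at 8 (size 12, align 4) → ends 20
rss at 20 (size 2, align 2) → ends 22
pad 2 to align 8 for f
f at 24 (size 8, align 8) → ends 32
a at 32 (size 40, align 8) → ends 72
gid at 72 (size 4, align 4) → ends 76
c at 76 (size 1, align 1) → ends 77
d at 77 (size 1, align 1) → ends 78
tail pad 2 to reach multiple of 8
total 80 bytes, alignment 8
array of 3: 3 × 80 = 240

240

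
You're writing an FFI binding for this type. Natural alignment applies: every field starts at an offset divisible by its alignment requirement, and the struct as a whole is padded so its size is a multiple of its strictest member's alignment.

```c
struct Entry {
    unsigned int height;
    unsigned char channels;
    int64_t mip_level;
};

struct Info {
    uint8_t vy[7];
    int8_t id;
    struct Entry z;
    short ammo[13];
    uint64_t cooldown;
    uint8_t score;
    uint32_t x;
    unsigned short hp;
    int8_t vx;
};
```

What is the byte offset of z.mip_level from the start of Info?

16

Entry: 0..4  height  (4B, 4-aligned); 4..5  channels  (1B, 1-aligned); 5..8  -- padding (3B); 8..16  mip_level  (8B, 8-aligned); sizeof = 16, alignof = 8
0..7  vy  (7B, 1-aligned)
7..8  id  (1B, 1-aligned)
8..24  z  (16B, 8-aligned)
within Entry: mip_level at 8
8 + 8 = 16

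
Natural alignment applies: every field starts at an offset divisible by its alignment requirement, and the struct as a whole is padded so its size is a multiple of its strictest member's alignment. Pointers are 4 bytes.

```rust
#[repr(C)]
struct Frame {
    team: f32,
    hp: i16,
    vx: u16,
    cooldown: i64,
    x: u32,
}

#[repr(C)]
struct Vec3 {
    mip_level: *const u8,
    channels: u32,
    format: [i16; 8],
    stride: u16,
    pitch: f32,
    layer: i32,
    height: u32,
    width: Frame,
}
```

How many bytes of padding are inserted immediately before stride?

0

Frame: @0: team [4B, align 4] → 4; @4: hp [2B, align 2] → 6; @6: vx [2B, align 2] → 8; @8: cooldown [8B, align 8] → 16; @16: x [4B, align 4] → 20; +4 tail pad (align 8); size 24, align 8
@0: mip_level [4B, align 4] → 4
@4: channels [4B, align 4] → 8
@8: format [16B, align 2] → 24
@24: stride [2B, align 2] → 26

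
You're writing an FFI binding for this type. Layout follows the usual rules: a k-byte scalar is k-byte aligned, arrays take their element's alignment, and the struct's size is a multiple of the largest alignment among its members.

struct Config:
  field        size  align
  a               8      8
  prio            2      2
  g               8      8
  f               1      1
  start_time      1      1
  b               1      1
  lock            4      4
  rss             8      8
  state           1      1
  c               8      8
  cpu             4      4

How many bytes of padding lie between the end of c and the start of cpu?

0

@0: a [8B, align 8] → 8
@8: prio [2B, align 2] → 10
+6 pad (align 8)
@16: g [8B, align 8] → 24
@24: f [1B, align 1] → 25
@25: start_time [1B, align 1] → 26
@26: b [1B, align 1] → 27
+1 pad (align 4)
@28: lock [4B, align 4] → 32
@32: rss [8B, align 8] → 40
@40: state [1B, align 1] → 41
+7 pad (align 8)
@48: c [8B, align 8] → 56
@56: cpu [4B, align 4] → 60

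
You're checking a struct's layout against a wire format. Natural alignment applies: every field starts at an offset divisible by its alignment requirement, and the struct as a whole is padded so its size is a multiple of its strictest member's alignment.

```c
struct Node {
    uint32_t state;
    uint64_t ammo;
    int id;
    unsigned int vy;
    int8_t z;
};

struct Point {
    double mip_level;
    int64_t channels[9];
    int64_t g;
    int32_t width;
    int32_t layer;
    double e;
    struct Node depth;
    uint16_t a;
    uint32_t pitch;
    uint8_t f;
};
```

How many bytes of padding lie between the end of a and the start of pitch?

Node: 0..4  state  (4B, 4-aligned); 4..8  -- padding (4B); 8..16  ammo  (8B, 8-aligned); 16..20  id  (4B, 4-aligned); 20..24  vy  (4B, 4-aligned); 24..25  z  (1B, 1-aligned); 25..32  -- tail padding (7B); sizeof = 32, alignof = 8
0..8  mip_level  (8B, 8-aligned)
8..80  channels  (72B, 8-aligned)
80..88  g  (8B, 8-aligned)
88..92  width  (4B, 4-aligned)
92..96  layer  (4B, 4-aligned)
96..104  e  (8B, 8-aligned)
104..136  depth  (32B, 8-aligned)
136..138  a  (2B, 2-aligned)
138..140  -- padding (2B)
140..144  pitch  (4B, 4-aligned)

2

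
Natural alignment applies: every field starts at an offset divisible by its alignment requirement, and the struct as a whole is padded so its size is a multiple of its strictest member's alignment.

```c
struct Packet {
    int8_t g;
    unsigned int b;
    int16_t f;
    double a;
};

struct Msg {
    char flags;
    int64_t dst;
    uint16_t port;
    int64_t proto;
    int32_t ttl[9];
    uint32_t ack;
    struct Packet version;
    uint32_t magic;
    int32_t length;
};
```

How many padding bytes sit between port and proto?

6

Packet: @0: g [1B, align 1] → 1; +3 pad (align 4); @4: b [4B, align 4] → 8; @8: f [2B, align 2] → 10; +6 pad (align 8); @16: a [8B, align 8] → 24; size 24, align 8
@0: flags [1B, align 1] → 1
+7 pad (align 8)
@8: dst [8B, align 8] → 16
@16: port [2B, align 2] → 18
+6 pad (align 8)
@24: proto [8B, align 8] → 32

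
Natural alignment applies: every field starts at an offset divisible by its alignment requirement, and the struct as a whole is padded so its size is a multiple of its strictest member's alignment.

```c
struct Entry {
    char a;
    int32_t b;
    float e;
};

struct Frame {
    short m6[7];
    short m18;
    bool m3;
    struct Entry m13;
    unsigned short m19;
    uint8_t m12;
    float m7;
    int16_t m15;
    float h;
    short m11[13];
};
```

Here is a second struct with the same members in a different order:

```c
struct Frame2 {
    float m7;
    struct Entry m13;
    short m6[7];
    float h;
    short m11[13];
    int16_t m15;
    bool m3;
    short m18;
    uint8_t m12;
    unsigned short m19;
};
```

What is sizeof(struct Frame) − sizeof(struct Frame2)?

Entry: a at 0 (size 1, align 1) → ends 1; pad 3 to align 4 for b; b at 4 (size 4, align 4) → ends 8; e at 8 (size 4, align 4) → ends 12; total 12 bytes, alignment 4
m6 at 0 (size 14, align 2) → ends 14
m18 at 14 (size 2, align 2) → ends 16
m3 at 16 (size 1, align 1) → ends 17
pad 3 to align 4 for m13
m13 at 20 (size 12, align 4) → ends 32
m19 at 32 (size 2, align 2) → ends 34
m12 at 34 (size 1, align 1) → ends 35
pad 1 to align 4 for m7
m7 at 36 (size 4, align 4) → ends 40
m15 at 40 (size 2, align 2) → ends 42
pad 2 to align 4 for h
h at 44 (size 4, align 4) → ends 48
m11 at 48 (size 26, align 2) → ends 74
tail pad 2 to reach multiple of 4
total 76 bytes, alignment 4
— Frame2 —
m7 at 0 (size 4, align 4) → ends 4
m13 at 4 (size 12, align 4) → ends 16
m6 at 16 (size 14, align 2) → ends 30
pad 2 to align 4 for h
h at 32 (size 4, align 4) → ends 36
m11 at 36 (size 26, align 2) → ends 62
m15 at 62 (size 2, align 2) → ends 64
m3 at 64 (size 1, align 1) → ends 65
pad 1 to align 2 for m18
m18 at 66 (size 2, align 2) → ends 68
m12 at 68 (size 1, align 1) → ends 69
pad 1 to align 2 for m19
m19 at 70 (size 2, align 2) → ends 72
total 72 bytes, alignment 4
76 − 72 = 4

4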